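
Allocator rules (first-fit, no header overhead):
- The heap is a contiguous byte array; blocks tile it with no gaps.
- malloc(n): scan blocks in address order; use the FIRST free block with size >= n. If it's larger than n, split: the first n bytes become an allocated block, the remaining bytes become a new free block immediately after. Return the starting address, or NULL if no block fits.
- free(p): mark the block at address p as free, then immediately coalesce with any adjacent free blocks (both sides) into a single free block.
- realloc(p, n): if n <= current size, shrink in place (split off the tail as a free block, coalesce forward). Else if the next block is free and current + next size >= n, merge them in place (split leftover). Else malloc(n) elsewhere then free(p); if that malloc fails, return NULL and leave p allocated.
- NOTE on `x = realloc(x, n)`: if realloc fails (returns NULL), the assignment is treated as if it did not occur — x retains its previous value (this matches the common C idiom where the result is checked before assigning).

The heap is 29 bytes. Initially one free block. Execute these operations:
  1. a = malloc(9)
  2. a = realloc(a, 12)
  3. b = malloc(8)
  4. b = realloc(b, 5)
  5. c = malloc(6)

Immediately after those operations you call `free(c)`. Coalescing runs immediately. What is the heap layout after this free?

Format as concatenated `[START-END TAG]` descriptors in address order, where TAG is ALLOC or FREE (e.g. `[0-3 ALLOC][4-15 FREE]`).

Answer: [0-11 ALLOC][12-16 ALLOC][17-28 FREE]

Derivation:
Op 1: a = malloc(9) -> a = 0; heap: [0-8 ALLOC][9-28 FREE]
Op 2: a = realloc(a, 12) -> a = 0; heap: [0-11 ALLOC][12-28 FREE]
Op 3: b = malloc(8) -> b = 12; heap: [0-11 ALLOC][12-19 ALLOC][20-28 FREE]
Op 4: b = realloc(b, 5) -> b = 12; heap: [0-11 ALLOC][12-16 ALLOC][17-28 FREE]
Op 5: c = malloc(6) -> c = 17; heap: [0-11 ALLOC][12-16 ALLOC][17-22 ALLOC][23-28 FREE]
free(c): c = 17 -> block [17-22 ALLOC]; mark free, coalesce with adjacent free neighbors -> [0-11 ALLOC][12-16 ALLOC][17-28 FREE]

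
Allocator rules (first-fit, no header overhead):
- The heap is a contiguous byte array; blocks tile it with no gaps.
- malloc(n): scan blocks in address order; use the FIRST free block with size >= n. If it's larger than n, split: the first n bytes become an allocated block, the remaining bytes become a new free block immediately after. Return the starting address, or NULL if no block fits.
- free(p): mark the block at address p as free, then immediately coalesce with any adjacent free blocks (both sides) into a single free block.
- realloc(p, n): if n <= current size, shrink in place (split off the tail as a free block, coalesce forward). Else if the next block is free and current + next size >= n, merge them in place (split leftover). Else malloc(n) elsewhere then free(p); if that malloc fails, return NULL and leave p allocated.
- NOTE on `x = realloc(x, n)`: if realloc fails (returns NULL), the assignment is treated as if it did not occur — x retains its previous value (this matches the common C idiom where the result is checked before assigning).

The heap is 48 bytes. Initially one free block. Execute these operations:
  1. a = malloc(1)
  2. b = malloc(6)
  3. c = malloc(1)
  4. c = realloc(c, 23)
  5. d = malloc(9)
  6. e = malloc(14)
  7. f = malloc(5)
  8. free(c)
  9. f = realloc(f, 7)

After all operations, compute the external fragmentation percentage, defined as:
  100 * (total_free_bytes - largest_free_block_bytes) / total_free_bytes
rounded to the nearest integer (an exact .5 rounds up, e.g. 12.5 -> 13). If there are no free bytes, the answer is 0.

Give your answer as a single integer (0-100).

Op 1: a = malloc(1) -> a = 0; heap: [0-0 ALLOC][1-47 FREE]
Op 2: b = malloc(6) -> b = 1; heap: [0-0 ALLOC][1-6 ALLOC][7-47 FREE]
Op 3: c = malloc(1) -> c = 7; heap: [0-0 ALLOC][1-6 ALLOC][7-7 ALLOC][8-47 FREE]
Op 4: c = realloc(c, 23) -> c = 7; heap: [0-0 ALLOC][1-6 ALLOC][7-29 ALLOC][30-47 FREE]
Op 5: d = malloc(9) -> d = 30; heap: [0-0 ALLOC][1-6 ALLOC][7-29 ALLOC][30-38 ALLOC][39-47 FREE]
Op 6: e = malloc(14) -> e = NULL; heap: [0-0 ALLOC][1-6 ALLOC][7-29 ALLOC][30-38 ALLOC][39-47 FREE]
Op 7: f = malloc(5) -> f = 39; heap: [0-0 ALLOC][1-6 ALLOC][7-29 ALLOC][30-38 ALLOC][39-43 ALLOC][44-47 FREE]
Op 8: free(c) -> (freed c); heap: [0-0 ALLOC][1-6 ALLOC][7-29 FREE][30-38 ALLOC][39-43 ALLOC][44-47 FREE]
Op 9: f = realloc(f, 7) -> f = 39; heap: [0-0 ALLOC][1-6 ALLOC][7-29 FREE][30-38 ALLOC][39-45 ALLOC][46-47 FREE]
Free blocks: [23 2] total_free=25 largest=23 -> 100*(25-23)/25 = 200/25 = 8

Answer: 8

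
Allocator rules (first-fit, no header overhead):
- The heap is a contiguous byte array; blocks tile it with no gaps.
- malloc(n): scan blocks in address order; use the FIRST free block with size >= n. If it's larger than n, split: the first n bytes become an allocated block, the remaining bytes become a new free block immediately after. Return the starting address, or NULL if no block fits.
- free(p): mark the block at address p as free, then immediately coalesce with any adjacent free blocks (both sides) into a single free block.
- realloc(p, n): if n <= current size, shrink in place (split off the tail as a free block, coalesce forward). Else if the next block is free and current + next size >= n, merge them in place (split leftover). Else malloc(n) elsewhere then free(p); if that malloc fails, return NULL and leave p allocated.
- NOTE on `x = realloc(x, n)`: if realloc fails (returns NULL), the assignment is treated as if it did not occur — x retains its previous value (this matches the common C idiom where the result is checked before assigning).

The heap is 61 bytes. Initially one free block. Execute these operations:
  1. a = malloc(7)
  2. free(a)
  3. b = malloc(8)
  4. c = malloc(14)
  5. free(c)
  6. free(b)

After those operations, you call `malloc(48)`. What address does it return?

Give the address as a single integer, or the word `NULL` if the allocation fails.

Answer: 0

Derivation:
Op 1: a = malloc(7) -> a = 0; heap: [0-6 ALLOC][7-60 FREE]
Op 2: free(a) -> (freed a); heap: [0-60 FREE]
Op 3: b = malloc(8) -> b = 0; heap: [0-7 ALLOC][8-60 FREE]
Op 4: c = malloc(14) -> c = 8; heap: [0-7 ALLOC][8-21 ALLOC][22-60 FREE]
Op 5: free(c) -> (freed c); heap: [0-7 ALLOC][8-60 FREE]
Op 6: free(b) -> (freed b); heap: [0-60 FREE]
malloc(48): first-fit scan over [0-60 FREE] -> 0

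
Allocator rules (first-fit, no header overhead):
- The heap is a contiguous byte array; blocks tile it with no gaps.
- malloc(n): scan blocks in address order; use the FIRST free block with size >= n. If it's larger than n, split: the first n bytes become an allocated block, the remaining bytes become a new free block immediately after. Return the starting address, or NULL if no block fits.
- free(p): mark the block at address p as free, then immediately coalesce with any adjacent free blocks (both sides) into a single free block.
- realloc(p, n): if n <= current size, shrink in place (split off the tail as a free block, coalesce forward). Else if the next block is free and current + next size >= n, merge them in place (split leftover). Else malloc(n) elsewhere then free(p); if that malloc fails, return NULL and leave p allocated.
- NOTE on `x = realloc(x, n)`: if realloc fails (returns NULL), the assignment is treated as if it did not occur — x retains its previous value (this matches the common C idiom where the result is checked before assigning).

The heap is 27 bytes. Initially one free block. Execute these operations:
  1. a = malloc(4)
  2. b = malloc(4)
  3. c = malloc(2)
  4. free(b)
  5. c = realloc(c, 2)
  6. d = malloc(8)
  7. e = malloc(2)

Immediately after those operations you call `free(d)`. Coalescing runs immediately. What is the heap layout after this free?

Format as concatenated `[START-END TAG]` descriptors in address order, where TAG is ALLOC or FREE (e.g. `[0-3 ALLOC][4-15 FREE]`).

Answer: [0-3 ALLOC][4-5 ALLOC][6-7 FREE][8-9 ALLOC][10-26 FREE]

Derivation:
Op 1: a = malloc(4) -> a = 0; heap: [0-3 ALLOC][4-26 FREE]
Op 2: b = malloc(4) -> b = 4; heap: [0-3 ALLOC][4-7 ALLOC][8-26 FREE]
Op 3: c = malloc(2) -> c = 8; heap: [0-3 ALLOC][4-7 ALLOC][8-9 ALLOC][10-26 FREE]
Op 4: free(b) -> (freed b); heap: [0-3 ALLOC][4-7 FREE][8-9 ALLOC][10-26 FREE]
Op 5: c = realloc(c, 2) -> c = 8; heap: [0-3 ALLOC][4-7 FREE][8-9 ALLOC][10-26 FREE]
Op 6: d = malloc(8) -> d = 10; heap: [0-3 ALLOC][4-7 FREE][8-9 ALLOC][10-17 ALLOC][18-26 FREE]
Op 7: e = malloc(2) -> e = 4; heap: [0-3 ALLOC][4-5 ALLOC][6-7 FREE][8-9 ALLOC][10-17 ALLOC][18-26 FREE]
free(d): d = 10 -> block [10-17 ALLOC]; mark free, coalesce with adjacent free neighbors -> [0-3 ALLOC][4-5 ALLOC][6-7 FREE][8-9 ALLOC][10-26 FREE]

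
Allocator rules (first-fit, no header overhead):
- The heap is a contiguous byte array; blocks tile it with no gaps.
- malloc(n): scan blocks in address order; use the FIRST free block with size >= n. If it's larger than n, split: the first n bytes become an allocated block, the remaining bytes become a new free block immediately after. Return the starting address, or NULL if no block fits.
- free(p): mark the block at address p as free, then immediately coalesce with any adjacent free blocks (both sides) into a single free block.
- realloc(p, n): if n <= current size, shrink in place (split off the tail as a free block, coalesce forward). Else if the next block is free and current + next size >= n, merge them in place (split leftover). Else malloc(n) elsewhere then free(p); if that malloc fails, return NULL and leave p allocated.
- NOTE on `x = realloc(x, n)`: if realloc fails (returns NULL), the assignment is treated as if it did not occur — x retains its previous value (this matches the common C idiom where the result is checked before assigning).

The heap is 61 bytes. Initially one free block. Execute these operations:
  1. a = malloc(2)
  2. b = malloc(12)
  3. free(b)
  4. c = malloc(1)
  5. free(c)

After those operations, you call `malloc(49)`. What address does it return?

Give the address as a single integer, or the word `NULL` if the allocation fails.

Op 1: a = malloc(2) -> a = 0; heap: [0-1 ALLOC][2-60 FREE]
Op 2: b = malloc(12) -> b = 2; heap: [0-1 ALLOC][2-13 ALLOC][14-60 FREE]
Op 3: free(b) -> (freed b); heap: [0-1 ALLOC][2-60 FREE]
Op 4: c = malloc(1) -> c = 2; heap: [0-1 ALLOC][2-2 ALLOC][3-60 FREE]
Op 5: free(c) -> (freed c); heap: [0-1 ALLOC][2-60 FREE]
malloc(49): first-fit scan over [0-1 ALLOC][2-60 FREE] -> 2

Answer: 2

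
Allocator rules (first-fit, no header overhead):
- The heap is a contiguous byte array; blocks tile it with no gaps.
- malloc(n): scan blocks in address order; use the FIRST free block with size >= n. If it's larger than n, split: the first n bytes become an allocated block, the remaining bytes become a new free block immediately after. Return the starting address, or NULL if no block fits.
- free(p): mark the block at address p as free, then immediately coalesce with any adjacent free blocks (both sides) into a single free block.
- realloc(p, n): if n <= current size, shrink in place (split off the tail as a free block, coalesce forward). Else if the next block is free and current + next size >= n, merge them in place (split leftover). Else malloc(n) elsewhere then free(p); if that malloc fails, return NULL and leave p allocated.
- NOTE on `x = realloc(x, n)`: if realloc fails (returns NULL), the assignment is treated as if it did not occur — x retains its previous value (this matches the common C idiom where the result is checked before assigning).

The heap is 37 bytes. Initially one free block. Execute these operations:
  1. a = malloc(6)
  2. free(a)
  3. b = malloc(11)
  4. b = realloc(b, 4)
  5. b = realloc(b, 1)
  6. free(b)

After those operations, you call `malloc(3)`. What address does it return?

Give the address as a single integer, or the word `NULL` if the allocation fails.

Answer: 0

Derivation:
Op 1: a = malloc(6) -> a = 0; heap: [0-5 ALLOC][6-36 FREE]
Op 2: free(a) -> (freed a); heap: [0-36 FREE]
Op 3: b = malloc(11) -> b = 0; heap: [0-10 ALLOC][11-36 FREE]
Op 4: b = realloc(b, 4) -> b = 0; heap: [0-3 ALLOC][4-36 FREE]
Op 5: b = realloc(b, 1) -> b = 0; heap: [0-0 ALLOC][1-36 FREE]
Op 6: free(b) -> (freed b); heap: [0-36 FREE]
malloc(3): first-fit scan over [0-36 FREE] -> 0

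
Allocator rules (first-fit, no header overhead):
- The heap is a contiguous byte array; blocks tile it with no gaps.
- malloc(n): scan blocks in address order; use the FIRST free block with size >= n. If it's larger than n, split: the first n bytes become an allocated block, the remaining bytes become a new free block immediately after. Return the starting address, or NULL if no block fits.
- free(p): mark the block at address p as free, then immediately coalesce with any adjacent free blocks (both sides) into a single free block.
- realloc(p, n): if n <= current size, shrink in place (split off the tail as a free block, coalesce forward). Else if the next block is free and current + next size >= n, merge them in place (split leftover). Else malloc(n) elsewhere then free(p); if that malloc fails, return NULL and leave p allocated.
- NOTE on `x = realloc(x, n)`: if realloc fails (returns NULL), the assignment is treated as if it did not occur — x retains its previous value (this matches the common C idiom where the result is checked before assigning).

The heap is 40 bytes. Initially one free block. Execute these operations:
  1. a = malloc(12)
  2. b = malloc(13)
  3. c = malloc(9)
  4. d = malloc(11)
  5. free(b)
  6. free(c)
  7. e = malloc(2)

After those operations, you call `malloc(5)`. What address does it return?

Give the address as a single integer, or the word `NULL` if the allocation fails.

Op 1: a = malloc(12) -> a = 0; heap: [0-11 ALLOC][12-39 FREE]
Op 2: b = malloc(13) -> b = 12; heap: [0-11 ALLOC][12-24 ALLOC][25-39 FREE]
Op 3: c = malloc(9) -> c = 25; heap: [0-11 ALLOC][12-24 ALLOC][25-33 ALLOC][34-39 FREE]
Op 4: d = malloc(11) -> d = NULL; heap: [0-11 ALLOC][12-24 ALLOC][25-33 ALLOC][34-39 FREE]
Op 5: free(b) -> (freed b); heap: [0-11 ALLOC][12-24 FREE][25-33 ALLOC][34-39 FREE]
Op 6: free(c) -> (freed c); heap: [0-11 ALLOC][12-39 FREE]
Op 7: e = malloc(2) -> e = 12; heap: [0-11 ALLOC][12-13 ALLOC][14-39 FREE]
malloc(5): first-fit scan over [0-11 ALLOC][12-13 ALLOC][14-39 FREE] -> 14

Answer: 14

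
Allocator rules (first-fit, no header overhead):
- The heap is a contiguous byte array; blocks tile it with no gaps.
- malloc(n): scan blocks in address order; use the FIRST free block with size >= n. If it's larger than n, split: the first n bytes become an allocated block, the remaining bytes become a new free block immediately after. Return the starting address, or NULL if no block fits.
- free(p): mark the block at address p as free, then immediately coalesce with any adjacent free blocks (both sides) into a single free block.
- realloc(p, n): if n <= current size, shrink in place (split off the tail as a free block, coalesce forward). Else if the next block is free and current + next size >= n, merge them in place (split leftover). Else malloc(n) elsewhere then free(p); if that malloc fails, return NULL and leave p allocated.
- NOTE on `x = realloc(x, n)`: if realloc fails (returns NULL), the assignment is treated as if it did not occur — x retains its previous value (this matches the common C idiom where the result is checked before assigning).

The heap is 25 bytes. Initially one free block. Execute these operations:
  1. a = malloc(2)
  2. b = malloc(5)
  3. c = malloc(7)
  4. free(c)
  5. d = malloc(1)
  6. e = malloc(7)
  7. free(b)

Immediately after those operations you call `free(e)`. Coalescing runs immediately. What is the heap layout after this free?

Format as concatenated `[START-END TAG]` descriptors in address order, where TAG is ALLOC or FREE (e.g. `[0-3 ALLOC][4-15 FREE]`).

Op 1: a = malloc(2) -> a = 0; heap: [0-1 ALLOC][2-24 FREE]
Op 2: b = malloc(5) -> b = 2; heap: [0-1 ALLOC][2-6 ALLOC][7-24 FREE]
Op 3: c = malloc(7) -> c = 7; heap: [0-1 ALLOC][2-6 ALLOC][7-13 ALLOC][14-24 FREE]
Op 4: free(c) -> (freed c); heap: [0-1 ALLOC][2-6 ALLOC][7-24 FREE]
Op 5: d = malloc(1) -> d = 7; heap: [0-1 ALLOC][2-6 ALLOC][7-7 ALLOC][8-24 FREE]
Op 6: e = malloc(7) -> e = 8; heap: [0-1 ALLOC][2-6 ALLOC][7-7 ALLOC][8-14 ALLOC][15-24 FREE]
Op 7: free(b) -> (freed b); heap: [0-1 ALLOC][2-6 FREE][7-7 ALLOC][8-14 ALLOC][15-24 FREE]
free(e): e = 8 -> block [8-14 ALLOC]; mark free, coalesce with adjacent free neighbors -> [0-1 ALLOC][2-6 FREE][7-7 ALLOC][8-24 FREE]

Answer: [0-1 ALLOC][2-6 FREE][7-7 ALLOC][8-24 FREE]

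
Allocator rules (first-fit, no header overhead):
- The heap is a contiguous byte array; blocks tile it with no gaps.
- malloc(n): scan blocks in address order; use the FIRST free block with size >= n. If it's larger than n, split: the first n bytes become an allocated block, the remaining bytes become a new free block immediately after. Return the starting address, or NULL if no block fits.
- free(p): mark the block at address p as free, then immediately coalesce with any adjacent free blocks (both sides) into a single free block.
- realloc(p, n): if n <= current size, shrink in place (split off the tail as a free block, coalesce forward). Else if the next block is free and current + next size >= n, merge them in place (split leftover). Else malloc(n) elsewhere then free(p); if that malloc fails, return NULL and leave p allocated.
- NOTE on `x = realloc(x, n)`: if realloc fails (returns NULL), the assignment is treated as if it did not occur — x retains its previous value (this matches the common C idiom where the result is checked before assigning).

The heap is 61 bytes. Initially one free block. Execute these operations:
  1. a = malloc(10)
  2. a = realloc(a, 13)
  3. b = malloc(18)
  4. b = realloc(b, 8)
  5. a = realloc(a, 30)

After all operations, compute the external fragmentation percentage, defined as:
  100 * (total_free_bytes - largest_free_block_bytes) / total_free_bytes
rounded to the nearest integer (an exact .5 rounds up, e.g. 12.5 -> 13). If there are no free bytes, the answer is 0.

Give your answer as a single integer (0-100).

Op 1: a = malloc(10) -> a = 0; heap: [0-9 ALLOC][10-60 FREE]
Op 2: a = realloc(a, 13) -> a = 0; heap: [0-12 ALLOC][13-60 FREE]
Op 3: b = malloc(18) -> b = 13; heap: [0-12 ALLOC][13-30 ALLOC][31-60 FREE]
Op 4: b = realloc(b, 8) -> b = 13; heap: [0-12 ALLOC][13-20 ALLOC][21-60 FREE]
Op 5: a = realloc(a, 30) -> a = 21; heap: [0-12 FREE][13-20 ALLOC][21-50 ALLOC][51-60 FREE]
Free blocks: [13 10] total_free=23 largest=13 -> 100*(23-13)/23 = 1000/23 ≈ 43.478 -> rounds to 43

Answer: 43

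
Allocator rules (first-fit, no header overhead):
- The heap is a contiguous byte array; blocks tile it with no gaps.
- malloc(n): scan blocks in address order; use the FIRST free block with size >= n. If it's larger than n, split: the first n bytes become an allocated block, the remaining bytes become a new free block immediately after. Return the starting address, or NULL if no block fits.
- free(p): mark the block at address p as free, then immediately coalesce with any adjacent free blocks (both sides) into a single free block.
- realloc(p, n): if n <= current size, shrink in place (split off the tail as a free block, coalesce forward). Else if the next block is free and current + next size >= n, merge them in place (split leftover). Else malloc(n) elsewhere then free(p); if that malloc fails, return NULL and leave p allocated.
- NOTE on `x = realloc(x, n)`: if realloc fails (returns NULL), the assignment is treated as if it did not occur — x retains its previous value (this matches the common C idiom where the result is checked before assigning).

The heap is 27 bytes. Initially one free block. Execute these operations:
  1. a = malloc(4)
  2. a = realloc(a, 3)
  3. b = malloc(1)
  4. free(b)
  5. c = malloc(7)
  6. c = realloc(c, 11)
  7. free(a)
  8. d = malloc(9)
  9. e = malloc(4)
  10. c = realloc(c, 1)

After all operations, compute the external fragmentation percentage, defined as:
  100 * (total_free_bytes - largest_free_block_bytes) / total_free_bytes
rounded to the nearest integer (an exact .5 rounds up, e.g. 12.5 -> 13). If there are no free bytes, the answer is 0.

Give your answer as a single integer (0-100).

Answer: 23

Derivation:
Op 1: a = malloc(4) -> a = 0; heap: [0-3 ALLOC][4-26 FREE]
Op 2: a = realloc(a, 3) -> a = 0; heap: [0-2 ALLOC][3-26 FREE]
Op 3: b = malloc(1) -> b = 3; heap: [0-2 ALLOC][3-3 ALLOC][4-26 FREE]
Op 4: free(b) -> (freed b); heap: [0-2 ALLOC][3-26 FREE]
Op 5: c = malloc(7) -> c = 3; heap: [0-2 ALLOC][3-9 ALLOC][10-26 FREE]
Op 6: c = realloc(c, 11) -> c = 3; heap: [0-2 ALLOC][3-13 ALLOC][14-26 FREE]
Op 7: free(a) -> (freed a); heap: [0-2 FREE][3-13 ALLOC][14-26 FREE]
Op 8: d = malloc(9) -> d = 14; heap: [0-2 FREE][3-13 ALLOC][14-22 ALLOC][23-26 FREE]
Op 9: e = malloc(4) -> e = 23; heap: [0-2 FREE][3-13 ALLOC][14-22 ALLOC][23-26 ALLOC]
Op 10: c = realloc(c, 1) -> c = 3; heap: [0-2 FREE][3-3 ALLOC][4-13 FREE][14-22 ALLOC][23-26 ALLOC]
Free blocks: [3 10] total_free=13 largest=10 -> 100*(13-10)/13 = 300/13 ≈ 23.077 -> rounds to 23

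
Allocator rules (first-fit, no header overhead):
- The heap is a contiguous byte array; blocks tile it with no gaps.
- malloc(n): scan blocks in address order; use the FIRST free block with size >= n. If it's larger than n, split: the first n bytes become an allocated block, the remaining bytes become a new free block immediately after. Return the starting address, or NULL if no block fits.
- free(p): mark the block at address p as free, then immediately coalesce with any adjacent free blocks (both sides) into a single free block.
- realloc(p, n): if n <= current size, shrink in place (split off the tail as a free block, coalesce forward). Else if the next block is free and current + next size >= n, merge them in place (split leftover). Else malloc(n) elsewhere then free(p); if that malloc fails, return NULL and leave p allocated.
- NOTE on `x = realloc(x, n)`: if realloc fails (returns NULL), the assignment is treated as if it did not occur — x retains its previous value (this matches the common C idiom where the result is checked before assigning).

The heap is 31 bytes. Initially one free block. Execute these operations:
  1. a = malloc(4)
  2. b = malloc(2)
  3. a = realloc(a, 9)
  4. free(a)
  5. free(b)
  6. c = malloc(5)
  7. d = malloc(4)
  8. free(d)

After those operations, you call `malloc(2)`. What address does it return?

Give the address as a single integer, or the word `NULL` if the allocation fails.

Answer: 5

Derivation:
Op 1: a = malloc(4) -> a = 0; heap: [0-3 ALLOC][4-30 FREE]
Op 2: b = malloc(2) -> b = 4; heap: [0-3 ALLOC][4-5 ALLOC][6-30 FREE]
Op 3: a = realloc(a, 9) -> a = 6; heap: [0-3 FREE][4-5 ALLOC][6-14 ALLOC][15-30 FREE]
Op 4: free(a) -> (freed a); heap: [0-3 FREE][4-5 ALLOC][6-30 FREE]
Op 5: free(b) -> (freed b); heap: [0-30 FREE]
Op 6: c = malloc(5) -> c = 0; heap: [0-4 ALLOC][5-30 FREE]
Op 7: d = malloc(4) -> d = 5; heap: [0-4 ALLOC][5-8 ALLOC][9-30 FREE]
Op 8: free(d) -> (freed d); heap: [0-4 ALLOC][5-30 FREE]
malloc(2): first-fit scan over [0-4 ALLOC][5-30 FREE] -> 5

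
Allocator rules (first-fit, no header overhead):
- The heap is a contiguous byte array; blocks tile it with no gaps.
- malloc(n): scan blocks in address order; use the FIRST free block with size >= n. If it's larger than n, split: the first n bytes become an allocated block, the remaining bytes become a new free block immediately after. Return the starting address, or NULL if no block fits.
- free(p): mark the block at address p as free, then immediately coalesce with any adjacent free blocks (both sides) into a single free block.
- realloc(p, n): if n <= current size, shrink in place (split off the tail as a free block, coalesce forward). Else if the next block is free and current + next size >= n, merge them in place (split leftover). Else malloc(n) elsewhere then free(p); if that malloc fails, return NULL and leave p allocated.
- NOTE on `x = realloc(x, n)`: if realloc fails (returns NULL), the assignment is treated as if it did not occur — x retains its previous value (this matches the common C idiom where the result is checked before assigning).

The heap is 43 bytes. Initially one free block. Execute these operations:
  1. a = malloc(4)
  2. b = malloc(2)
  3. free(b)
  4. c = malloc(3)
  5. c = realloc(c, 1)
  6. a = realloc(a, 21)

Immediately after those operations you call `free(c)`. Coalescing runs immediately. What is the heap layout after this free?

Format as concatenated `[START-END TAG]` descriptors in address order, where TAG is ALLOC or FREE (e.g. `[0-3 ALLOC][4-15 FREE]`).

Op 1: a = malloc(4) -> a = 0; heap: [0-3 ALLOC][4-42 FREE]
Op 2: b = malloc(2) -> b = 4; heap: [0-3 ALLOC][4-5 ALLOC][6-42 FREE]
Op 3: free(b) -> (freed b); heap: [0-3 ALLOC][4-42 FREE]
Op 4: c = malloc(3) -> c = 4; heap: [0-3 ALLOC][4-6 ALLOC][7-42 FREE]
Op 5: c = realloc(c, 1) -> c = 4; heap: [0-3 ALLOC][4-4 ALLOC][5-42 FREE]
Op 6: a = realloc(a, 21) -> a = 5; heap: [0-3 FREE][4-4 ALLOC][5-25 ALLOC][26-42 FREE]
free(c): c = 4 -> block [4-4 ALLOC]; mark free, coalesce with adjacent free neighbors -> [0-4 FREE][5-25 ALLOC][26-42 FREE]

Answer: [0-4 FREE][5-25 ALLOC][26-42 FREE]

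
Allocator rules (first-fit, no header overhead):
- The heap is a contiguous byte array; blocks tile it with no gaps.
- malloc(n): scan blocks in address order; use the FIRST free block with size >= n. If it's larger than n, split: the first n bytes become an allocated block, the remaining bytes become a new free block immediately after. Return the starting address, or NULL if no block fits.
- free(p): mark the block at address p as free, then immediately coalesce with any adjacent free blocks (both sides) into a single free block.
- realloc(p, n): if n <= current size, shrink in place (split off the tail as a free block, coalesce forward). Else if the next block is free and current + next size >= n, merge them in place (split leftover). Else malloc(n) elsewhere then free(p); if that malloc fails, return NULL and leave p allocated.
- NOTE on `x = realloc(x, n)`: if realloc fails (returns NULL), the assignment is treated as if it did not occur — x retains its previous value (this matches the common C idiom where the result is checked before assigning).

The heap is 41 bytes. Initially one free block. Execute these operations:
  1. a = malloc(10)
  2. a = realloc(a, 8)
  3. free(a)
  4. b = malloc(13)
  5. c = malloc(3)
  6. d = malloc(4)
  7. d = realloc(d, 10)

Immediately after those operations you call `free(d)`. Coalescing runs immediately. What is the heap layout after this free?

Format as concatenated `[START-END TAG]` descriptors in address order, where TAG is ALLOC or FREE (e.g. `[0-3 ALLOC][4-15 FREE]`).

Answer: [0-12 ALLOC][13-15 ALLOC][16-40 FREE]

Derivation:
Op 1: a = malloc(10) -> a = 0; heap: [0-9 ALLOC][10-40 FREE]
Op 2: a = realloc(a, 8) -> a = 0; heap: [0-7 ALLOC][8-40 FREE]
Op 3: free(a) -> (freed a); heap: [0-40 FREE]
Op 4: b = malloc(13) -> b = 0; heap: [0-12 ALLOC][13-40 FREE]
Op 5: c = malloc(3) -> c = 13; heap: [0-12 ALLOC][13-15 ALLOC][16-40 FREE]
Op 6: d = malloc(4) -> d = 16; heap: [0-12 ALLOC][13-15 ALLOC][16-19 ALLOC][20-40 FREE]
Op 7: d = realloc(d, 10) -> d = 16; heap: [0-12 ALLOC][13-15 ALLOC][16-25 ALLOC][26-40 FREE]
free(d): d = 16 -> block [16-25 ALLOC]; mark free, coalesce with adjacent free neighbors -> [0-12 ALLOC][13-15 ALLOC][16-40 FREE]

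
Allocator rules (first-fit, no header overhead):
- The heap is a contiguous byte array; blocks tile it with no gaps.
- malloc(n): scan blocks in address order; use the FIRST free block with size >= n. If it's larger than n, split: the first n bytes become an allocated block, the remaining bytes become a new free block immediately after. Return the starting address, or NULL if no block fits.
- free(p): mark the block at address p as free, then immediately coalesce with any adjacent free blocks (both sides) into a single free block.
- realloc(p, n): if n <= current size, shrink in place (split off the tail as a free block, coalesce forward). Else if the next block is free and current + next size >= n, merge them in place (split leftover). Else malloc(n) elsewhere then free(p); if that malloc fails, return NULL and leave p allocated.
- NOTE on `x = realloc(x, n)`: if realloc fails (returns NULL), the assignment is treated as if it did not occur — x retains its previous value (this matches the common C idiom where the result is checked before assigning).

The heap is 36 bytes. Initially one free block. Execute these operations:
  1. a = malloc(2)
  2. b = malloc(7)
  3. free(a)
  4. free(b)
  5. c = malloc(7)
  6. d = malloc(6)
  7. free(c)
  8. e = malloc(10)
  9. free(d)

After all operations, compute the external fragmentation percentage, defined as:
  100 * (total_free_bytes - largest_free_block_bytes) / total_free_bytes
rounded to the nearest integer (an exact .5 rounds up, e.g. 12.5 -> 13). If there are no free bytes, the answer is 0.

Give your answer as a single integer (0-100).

Op 1: a = malloc(2) -> a = 0; heap: [0-1 ALLOC][2-35 FREE]
Op 2: b = malloc(7) -> b = 2; heap: [0-1 ALLOC][2-8 ALLOC][9-35 FREE]
Op 3: free(a) -> (freed a); heap: [0-1 FREE][2-8 ALLOC][9-35 FREE]
Op 4: free(b) -> (freed b); heap: [0-35 FREE]
Op 5: c = malloc(7) -> c = 0; heap: [0-6 ALLOC][7-35 FREE]
Op 6: d = malloc(6) -> d = 7; heap: [0-6 ALLOC][7-12 ALLOC][13-35 FREE]
Op 7: free(c) -> (freed c); heap: [0-6 FREE][7-12 ALLOC][13-35 FREE]
Op 8: e = malloc(10) -> e = 13; heap: [0-6 FREE][7-12 ALLOC][13-22 ALLOC][23-35 FREE]
Op 9: free(d) -> (freed d); heap: [0-12 FREE][13-22 ALLOC][23-35 FREE]
Free blocks: [13 13] total_free=26 largest=13 -> 100*(26-13)/26 = 1300/26 = 50

Answer: 50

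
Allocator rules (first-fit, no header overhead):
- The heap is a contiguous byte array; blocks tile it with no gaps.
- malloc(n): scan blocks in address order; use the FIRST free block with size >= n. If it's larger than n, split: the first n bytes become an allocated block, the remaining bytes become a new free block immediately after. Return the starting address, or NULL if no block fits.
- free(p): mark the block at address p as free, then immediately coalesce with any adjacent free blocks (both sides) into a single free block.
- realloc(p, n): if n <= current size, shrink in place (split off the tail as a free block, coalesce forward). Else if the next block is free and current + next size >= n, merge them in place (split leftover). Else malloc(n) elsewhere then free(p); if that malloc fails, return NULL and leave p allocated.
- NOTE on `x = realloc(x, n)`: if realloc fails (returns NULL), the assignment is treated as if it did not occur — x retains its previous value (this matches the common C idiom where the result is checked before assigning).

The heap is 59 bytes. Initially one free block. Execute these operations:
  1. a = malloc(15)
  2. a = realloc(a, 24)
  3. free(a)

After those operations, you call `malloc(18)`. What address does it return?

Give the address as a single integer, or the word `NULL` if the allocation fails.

Op 1: a = malloc(15) -> a = 0; heap: [0-14 ALLOC][15-58 FREE]
Op 2: a = realloc(a, 24) -> a = 0; heap: [0-23 ALLOC][24-58 FREE]
Op 3: free(a) -> (freed a); heap: [0-58 FREE]
malloc(18): first-fit scan over [0-58 FREE] -> 0

Answer: 0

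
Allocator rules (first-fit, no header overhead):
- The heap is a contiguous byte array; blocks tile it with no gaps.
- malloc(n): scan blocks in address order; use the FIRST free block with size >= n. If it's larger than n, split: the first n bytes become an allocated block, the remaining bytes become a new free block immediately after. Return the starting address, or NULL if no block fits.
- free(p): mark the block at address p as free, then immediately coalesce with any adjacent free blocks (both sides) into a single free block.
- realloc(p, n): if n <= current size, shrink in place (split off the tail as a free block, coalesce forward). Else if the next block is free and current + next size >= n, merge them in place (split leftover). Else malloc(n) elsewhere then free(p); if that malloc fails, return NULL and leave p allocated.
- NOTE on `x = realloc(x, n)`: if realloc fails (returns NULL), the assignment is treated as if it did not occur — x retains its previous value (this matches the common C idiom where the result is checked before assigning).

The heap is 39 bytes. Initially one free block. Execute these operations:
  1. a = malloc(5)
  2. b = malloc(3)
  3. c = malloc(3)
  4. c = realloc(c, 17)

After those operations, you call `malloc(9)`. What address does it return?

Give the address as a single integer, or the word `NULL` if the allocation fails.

Op 1: a = malloc(5) -> a = 0; heap: [0-4 ALLOC][5-38 FREE]
Op 2: b = malloc(3) -> b = 5; heap: [0-4 ALLOC][5-7 ALLOC][8-38 FREE]
Op 3: c = malloc(3) -> c = 8; heap: [0-4 ALLOC][5-7 ALLOC][8-10 ALLOC][11-38 FREE]
Op 4: c = realloc(c, 17) -> c = 8; heap: [0-4 ALLOC][5-7 ALLOC][8-24 ALLOC][25-38 FREE]
malloc(9): first-fit scan over [0-4 ALLOC][5-7 ALLOC][8-24 ALLOC][25-38 FREE] -> 25

Answer: 25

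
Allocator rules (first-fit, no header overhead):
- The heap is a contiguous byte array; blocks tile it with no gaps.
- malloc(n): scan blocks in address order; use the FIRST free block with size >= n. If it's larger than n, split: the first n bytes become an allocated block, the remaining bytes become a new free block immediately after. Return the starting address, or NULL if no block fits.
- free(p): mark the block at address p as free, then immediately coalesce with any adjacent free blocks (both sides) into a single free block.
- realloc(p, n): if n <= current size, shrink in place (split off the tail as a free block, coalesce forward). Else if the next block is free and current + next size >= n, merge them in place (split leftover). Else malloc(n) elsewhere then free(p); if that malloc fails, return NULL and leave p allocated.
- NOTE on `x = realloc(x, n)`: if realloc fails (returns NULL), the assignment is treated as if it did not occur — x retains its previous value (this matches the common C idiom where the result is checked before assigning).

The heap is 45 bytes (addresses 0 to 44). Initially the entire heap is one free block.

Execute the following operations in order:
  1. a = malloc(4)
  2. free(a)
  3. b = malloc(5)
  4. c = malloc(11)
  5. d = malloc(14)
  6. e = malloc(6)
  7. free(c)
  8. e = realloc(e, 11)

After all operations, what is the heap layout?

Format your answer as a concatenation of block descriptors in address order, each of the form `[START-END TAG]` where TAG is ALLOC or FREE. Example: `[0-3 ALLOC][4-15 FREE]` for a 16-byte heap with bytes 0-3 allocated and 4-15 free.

Answer: [0-4 ALLOC][5-15 FREE][16-29 ALLOC][30-40 ALLOC][41-44 FREE]

Derivation:
Op 1: a = malloc(4) -> a = 0; heap: [0-3 ALLOC][4-44 FREE]
Op 2: free(a) -> (freed a); heap: [0-44 FREE]
Op 3: b = malloc(5) -> b = 0; heap: [0-4 ALLOC][5-44 FREE]
Op 4: c = malloc(11) -> c = 5; heap: [0-4 ALLOC][5-15 ALLOC][16-44 FREE]
Op 5: d = malloc(14) -> d = 16; heap: [0-4 ALLOC][5-15 ALLOC][16-29 ALLOC][30-44 FREE]
Op 6: e = malloc(6) -> e = 30; heap: [0-4 ALLOC][5-15 ALLOC][16-29 ALLOC][30-35 ALLOC][36-44 FREE]
Op 7: free(c) -> (freed c); heap: [0-4 ALLOC][5-15 FREE][16-29 ALLOC][30-35 ALLOC][36-44 FREE]
Op 8: e = realloc(e, 11) -> e = 30; heap: [0-4 ALLOC][5-15 FREE][16-29 ALLOC][30-40 ALLOC][41-44 FREE]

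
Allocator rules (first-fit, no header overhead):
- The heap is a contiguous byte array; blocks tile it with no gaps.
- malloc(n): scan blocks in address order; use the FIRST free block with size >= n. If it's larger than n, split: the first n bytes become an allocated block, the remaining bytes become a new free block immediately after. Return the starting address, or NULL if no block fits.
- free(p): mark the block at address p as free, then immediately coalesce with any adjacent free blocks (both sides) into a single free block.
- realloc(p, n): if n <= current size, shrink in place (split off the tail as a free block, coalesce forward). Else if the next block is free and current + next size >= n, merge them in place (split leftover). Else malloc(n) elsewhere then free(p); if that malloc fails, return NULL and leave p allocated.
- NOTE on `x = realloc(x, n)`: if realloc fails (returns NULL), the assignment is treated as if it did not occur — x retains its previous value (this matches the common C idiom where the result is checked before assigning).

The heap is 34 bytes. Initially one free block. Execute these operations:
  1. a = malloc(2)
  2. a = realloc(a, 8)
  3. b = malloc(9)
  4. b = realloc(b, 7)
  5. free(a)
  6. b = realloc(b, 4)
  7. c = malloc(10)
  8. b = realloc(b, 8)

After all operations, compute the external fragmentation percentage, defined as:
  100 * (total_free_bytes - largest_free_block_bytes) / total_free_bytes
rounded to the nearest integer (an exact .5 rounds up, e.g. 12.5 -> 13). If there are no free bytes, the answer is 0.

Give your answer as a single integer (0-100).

Answer: 25

Derivation:
Op 1: a = malloc(2) -> a = 0; heap: [0-1 ALLOC][2-33 FREE]
Op 2: a = realloc(a, 8) -> a = 0; heap: [0-7 ALLOC][8-33 FREE]
Op 3: b = malloc(9) -> b = 8; heap: [0-7 ALLOC][8-16 ALLOC][17-33 FREE]
Op 4: b = realloc(b, 7) -> b = 8; heap: [0-7 ALLOC][8-14 ALLOC][15-33 FREE]
Op 5: free(a) -> (freed a); heap: [0-7 FREE][8-14 ALLOC][15-33 FREE]
Op 6: b = realloc(b, 4) -> b = 8; heap: [0-7 FREE][8-11 ALLOC][12-33 FREE]
Op 7: c = malloc(10) -> c = 12; heap: [0-7 FREE][8-11 ALLOC][12-21 ALLOC][22-33 FREE]
Op 8: b = realloc(b, 8) -> b = 0; heap: [0-7 ALLOC][8-11 FREE][12-21 ALLOC][22-33 FREE]
Free blocks: [4 12] total_free=16 largest=12 -> 100*(16-12)/16 = 400/16 = 25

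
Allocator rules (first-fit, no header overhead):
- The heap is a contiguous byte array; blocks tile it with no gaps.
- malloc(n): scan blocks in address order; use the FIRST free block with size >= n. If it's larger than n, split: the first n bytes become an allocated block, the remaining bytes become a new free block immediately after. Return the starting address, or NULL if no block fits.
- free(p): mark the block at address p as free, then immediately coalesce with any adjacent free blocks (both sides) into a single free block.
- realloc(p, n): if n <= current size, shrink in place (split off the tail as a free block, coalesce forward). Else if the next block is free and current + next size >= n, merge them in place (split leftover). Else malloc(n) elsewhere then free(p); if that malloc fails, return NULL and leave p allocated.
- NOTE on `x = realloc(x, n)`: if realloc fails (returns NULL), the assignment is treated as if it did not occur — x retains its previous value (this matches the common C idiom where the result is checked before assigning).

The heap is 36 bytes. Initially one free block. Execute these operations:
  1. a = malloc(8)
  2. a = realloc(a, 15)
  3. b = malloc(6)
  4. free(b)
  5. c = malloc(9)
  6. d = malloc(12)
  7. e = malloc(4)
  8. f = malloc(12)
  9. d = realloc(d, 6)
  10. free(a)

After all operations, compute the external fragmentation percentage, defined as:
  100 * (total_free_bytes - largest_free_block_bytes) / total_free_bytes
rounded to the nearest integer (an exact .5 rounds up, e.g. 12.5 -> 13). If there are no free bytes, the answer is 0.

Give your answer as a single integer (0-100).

Op 1: a = malloc(8) -> a = 0; heap: [0-7 ALLOC][8-35 FREE]
Op 2: a = realloc(a, 15) -> a = 0; heap: [0-14 ALLOC][15-35 FREE]
Op 3: b = malloc(6) -> b = 15; heap: [0-14 ALLOC][15-20 ALLOC][21-35 FREE]
Op 4: free(b) -> (freed b); heap: [0-14 ALLOC][15-35 FREE]
Op 5: c = malloc(9) -> c = 15; heap: [0-14 ALLOC][15-23 ALLOC][24-35 FREE]
Op 6: d = malloc(12) -> d = 24; heap: [0-14 ALLOC][15-23 ALLOC][24-35 ALLOC]
Op 7: e = malloc(4) -> e = NULL; heap: [0-14 ALLOC][15-23 ALLOC][24-35 ALLOC]
Op 8: f = malloc(12) -> f = NULL; heap: [0-14 ALLOC][15-23 ALLOC][24-35 ALLOC]
Op 9: d = realloc(d, 6) -> d = 24; heap: [0-14 ALLOC][15-23 ALLOC][24-29 ALLOC][30-35 FREE]
Op 10: free(a) -> (freed a); heap: [0-14 FREE][15-23 ALLOC][24-29 ALLOC][30-35 FREE]
Free blocks: [15 6] total_free=21 largest=15 -> 100*(21-15)/21 = 600/21 ≈ 28.571 -> rounds to 29

Answer: 29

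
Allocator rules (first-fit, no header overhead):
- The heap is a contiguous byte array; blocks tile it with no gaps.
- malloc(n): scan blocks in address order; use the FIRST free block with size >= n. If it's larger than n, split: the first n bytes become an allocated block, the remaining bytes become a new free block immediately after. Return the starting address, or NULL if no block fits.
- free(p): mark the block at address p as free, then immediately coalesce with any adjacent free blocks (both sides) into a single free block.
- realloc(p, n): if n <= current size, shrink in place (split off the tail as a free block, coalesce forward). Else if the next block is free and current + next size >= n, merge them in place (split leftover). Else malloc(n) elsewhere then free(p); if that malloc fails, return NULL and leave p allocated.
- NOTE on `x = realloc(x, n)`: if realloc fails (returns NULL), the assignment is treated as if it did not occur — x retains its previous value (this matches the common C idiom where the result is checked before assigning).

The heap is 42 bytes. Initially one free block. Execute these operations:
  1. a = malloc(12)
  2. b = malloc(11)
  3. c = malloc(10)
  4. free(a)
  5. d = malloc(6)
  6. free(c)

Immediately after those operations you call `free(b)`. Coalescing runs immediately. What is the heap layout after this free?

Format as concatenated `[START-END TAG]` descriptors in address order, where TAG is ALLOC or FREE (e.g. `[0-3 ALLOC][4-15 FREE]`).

Op 1: a = malloc(12) -> a = 0; heap: [0-11 ALLOC][12-41 FREE]
Op 2: b = malloc(11) -> b = 12; heap: [0-11 ALLOC][12-22 ALLOC][23-41 FREE]
Op 3: c = malloc(10) -> c = 23; heap: [0-11 ALLOC][12-22 ALLOC][23-32 ALLOC][33-41 FREE]
Op 4: free(a) -> (freed a); heap: [0-11 FREE][12-22 ALLOC][23-32 ALLOC][33-41 FREE]
Op 5: d = malloc(6) -> d = 0; heap: [0-5 ALLOC][6-11 FREE][12-22 ALLOC][23-32 ALLOC][33-41 FREE]
Op 6: free(c) -> (freed c); heap: [0-5 ALLOC][6-11 FREE][12-22 ALLOC][23-41 FREE]
free(b): b = 12 -> block [12-22 ALLOC]; mark free, coalesce with adjacent free neighbors -> [0-5 ALLOC][6-41 FREE]

Answer: [0-5 ALLOC][6-41 FREE]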